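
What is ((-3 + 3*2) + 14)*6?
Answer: 102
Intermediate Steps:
((-3 + 3*2) + 14)*6 = ((-3 + 6) + 14)*6 = (3 + 14)*6 = 17*6 = 102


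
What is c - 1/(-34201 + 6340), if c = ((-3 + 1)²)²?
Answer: 445777/27861 ≈ 16.000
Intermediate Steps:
c = 16 (c = ((-2)²)² = 4² = 16)
c - 1/(-34201 + 6340) = 16 - 1/(-34201 + 6340) = 16 - 1/(-27861) = 16 - 1*(-1/27861) = 16 + 1/27861 = 445777/27861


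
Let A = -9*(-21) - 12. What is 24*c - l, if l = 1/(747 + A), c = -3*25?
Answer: -1663201/924 ≈ -1800.0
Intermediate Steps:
A = 177 (A = 189 - 12 = 177)
c = -75
l = 1/924 (l = 1/(747 + 177) = 1/924 ≈ 0.0010823)
24*c - l = 24*(-75) - 1*1/924 = -1800 - 1/924 = -1663201/924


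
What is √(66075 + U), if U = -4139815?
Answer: 2*I*√1018435 ≈ 2018.4*I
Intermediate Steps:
√(66075 + U) = √(66075 - 4139815) = √(-4073740) = 2*I*√1018435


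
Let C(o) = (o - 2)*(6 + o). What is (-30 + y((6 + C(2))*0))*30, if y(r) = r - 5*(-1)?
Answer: -750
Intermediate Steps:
C(o) = (-2 + o)*(6 + o)
y(r) = 5 + r (y(r) = r + 5 = 5 + r)
(-30 + y((6 + C(2))*0))*30 = (-30 + (5 + (6 + (-12 + 2² + 4*2))*0))*30 = (-30 + (5 + (6 + (-12 + 4 + 8))*0))*30 = (-30 + (5 + (6 + 0)*0))*30 = (-30 + (5 + 6*0))*30 = (-30 + (5 + 0))*30 = (-30 + 5)*30 = -25*30 = -750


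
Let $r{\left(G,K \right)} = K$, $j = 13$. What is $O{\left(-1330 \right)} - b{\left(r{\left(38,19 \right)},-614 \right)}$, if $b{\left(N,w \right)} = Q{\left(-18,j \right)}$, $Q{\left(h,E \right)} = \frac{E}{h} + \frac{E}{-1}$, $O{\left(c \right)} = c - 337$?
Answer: $- \frac{29759}{18} \approx -1653.3$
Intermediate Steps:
$O{\left(c \right)} = -337 + c$
$Q{\left(h,E \right)} = - E + \frac{E}{h}$ ($Q{\left(h,E \right)} = \frac{E}{h} + E \left(-1\right) = \frac{E}{h} - E = - E + \frac{E}{h}$)
$b{\left(N,w \right)} = - \frac{247}{18}$ ($b{\left(N,w \right)} = \left(-1\right) 13 + \frac{13}{-18} = -13 + 13 \left(- \frac{1}{18}\right) = -13 - \frac{13}{18} = - \frac{247}{18}$)
$O{\left(-1330 \right)} - b{\left(r{\left(38,19 \right)},-614 \right)} = \left(-337 - 1330\right) - - \frac{247}{18} = -1667 + \frac{247}{18} = - \frac{29759}{18}$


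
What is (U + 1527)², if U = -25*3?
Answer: 2108304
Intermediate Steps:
U = -75
(U + 1527)² = (-75 + 1527)² = 1452² = 2108304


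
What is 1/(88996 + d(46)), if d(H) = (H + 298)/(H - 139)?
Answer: 93/8276284 ≈ 1.1237e-5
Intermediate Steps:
d(H) = (298 + H)/(-139 + H)
1/(88996 + d(46)) = 1/(88996 + (298 + 46)/(-139 + 46)) = 1/(88996 + 344/(-93)) = 1/(88996 - 1/93*344) = 1/(88996 - 344/93) = 1/(8276284/93) = 93/8276284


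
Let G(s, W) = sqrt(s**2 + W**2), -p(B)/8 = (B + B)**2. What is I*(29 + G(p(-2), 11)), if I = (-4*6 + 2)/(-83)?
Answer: 638/83 + 22*sqrt(16505)/83 ≈ 41.740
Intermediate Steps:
p(B) = -32*B**2 (p(B) = -8*(B + B)**2 = -8*4*B**2 = -32*B**2)
G(s, W) = sqrt(W**2 + s**2)
I = 22/83 (I = (-24 + 2)*(-1/83) = -22*(-1/83) = 22/83 ≈ 0.26506)
I*(29 + G(p(-2), 11)) = 22*(29 + sqrt(11**2 + (-32*(-2)**2)**2))/83 = 22*(29 + sqrt(121 + (-32*4)**2))/83 = 22*(29 + sqrt(121 + (-128)**2))/83 = 22*(29 + sqrt(121 + 16384))/83 = 22*(29 + sqrt(16505))/83 = 638/83 + 22*sqrt(16505)/83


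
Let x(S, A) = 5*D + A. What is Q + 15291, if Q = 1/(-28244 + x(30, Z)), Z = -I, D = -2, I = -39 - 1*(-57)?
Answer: 432307151/28272 ≈ 15291.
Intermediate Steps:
I = 18 (I = -39 + 57 = 18)
Z = -18 (Z = -1*18 = -18)
x(S, A) = -10 + A (x(S, A) = 5*(-2) + A = -10 + A)
Q = -1/28272 (Q = 1/(-28244 + (-10 - 18)) = 1/(-28244 - 28) = 1/(-28272) = -1/28272 ≈ -3.5371e-5)
Q + 15291 = -1/28272 + 15291 = 432307151/28272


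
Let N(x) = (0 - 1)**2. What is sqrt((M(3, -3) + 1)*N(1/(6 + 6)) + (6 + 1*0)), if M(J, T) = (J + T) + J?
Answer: sqrt(10) ≈ 3.1623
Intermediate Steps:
M(J, T) = T + 2*J
N(x) = 1 (N(x) = (-1)**2 = 1)
sqrt((M(3, -3) + 1)*N(1/(6 + 6)) + (6 + 1*0)) = sqrt(((-3 + 2*3) + 1)*1 + (6 + 1*0)) = sqrt(((-3 + 6) + 1)*1 + (6 + 0)) = sqrt((3 + 1)*1 + 6) = sqrt(4*1 + 6) = sqrt(4 + 6) = sqrt(10)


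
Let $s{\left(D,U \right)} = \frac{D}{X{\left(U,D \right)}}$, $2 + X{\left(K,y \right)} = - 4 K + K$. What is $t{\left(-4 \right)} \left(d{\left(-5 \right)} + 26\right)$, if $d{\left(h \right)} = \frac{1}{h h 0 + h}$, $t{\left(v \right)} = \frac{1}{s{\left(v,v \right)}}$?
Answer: $- \frac{129}{2} \approx -64.5$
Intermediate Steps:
$X{\left(K,y \right)} = -2 - 3 K$ ($X{\left(K,y \right)} = -2 + \left(- 4 K + K\right) = -2 - 3 K$)
$s{\left(D,U \right)} = \frac{D}{-2 - 3 U}$
$t{\left(v \right)} = - \frac{2 + 3 v}{v}$ ($t{\left(v \right)} = \frac{1}{\left(-1\right) v \frac{1}{2 + 3 v}} = - \frac{2 + 3 v}{v}$)
$d{\left(h \right)} = \frac{1}{h}$ ($d{\left(h \right)} = \frac{1}{h^{2} \cdot 0 + h} = \frac{1}{0 + h} = \frac{1}{h}$)
$t{\left(-4 \right)} \left(d{\left(-5 \right)} + 26\right) = \left(-3 - \frac{2}{-4}\right) \left(\frac{1}{-5} + 26\right) = \left(-3 - - \frac{1}{2}\right) \left(- \frac{1}{5} + 26\right) = \left(-3 + \frac{1}{2}\right) \frac{129}{5} = \left(- \frac{5}{2}\right) \frac{129}{5} = - \frac{129}{2}$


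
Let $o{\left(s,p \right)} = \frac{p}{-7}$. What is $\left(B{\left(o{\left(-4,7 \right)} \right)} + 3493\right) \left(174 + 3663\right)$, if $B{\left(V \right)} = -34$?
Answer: $13272183$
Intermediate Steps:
$o{\left(s,p \right)} = - \frac{p}{7}$ ($o{\left(s,p \right)} = p \left(- \frac{1}{7}\right) = - \frac{p}{7}$)
$\left(B{\left(o{\left(-4,7 \right)} \right)} + 3493\right) \left(174 + 3663\right) = \left(-34 + 3493\right) \left(174 + 3663\right) = 3459 \cdot 3837 = 13272183$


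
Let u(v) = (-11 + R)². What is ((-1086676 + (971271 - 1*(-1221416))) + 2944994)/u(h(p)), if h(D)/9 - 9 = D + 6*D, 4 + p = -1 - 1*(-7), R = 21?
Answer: 810201/20 ≈ 40510.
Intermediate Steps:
p = 2 (p = -4 + (-1 - 1*(-7)) = -4 + (-1 + 7) = -4 + 6 = 2)
h(D) = 81 + 63*D (h(D) = 81 + 9*(D + 6*D) = 81 + 9*(7*D) = 81 + 63*D)
u(v) = 100 (u(v) = (-11 + 21)² = 10² = 100)
((-1086676 + (971271 - 1*(-1221416))) + 2944994)/u(h(p)) = ((-1086676 + (971271 - 1*(-1221416))) + 2944994)/100 = ((-1086676 + (971271 + 1221416)) + 2944994)*(1/100) = ((-1086676 + 2192687) + 2944994)*(1/100) = (1106011 + 2944994)*(1/100) = 4051005*(1/100) = 810201/20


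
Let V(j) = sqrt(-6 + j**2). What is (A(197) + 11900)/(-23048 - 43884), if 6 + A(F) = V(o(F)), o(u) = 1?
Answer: -5947/33466 - I*sqrt(5)/66932 ≈ -0.1777 - 3.3408e-5*I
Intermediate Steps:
A(F) = -6 + I*sqrt(5) (A(F) = -6 + sqrt(-6 + 1**2) = -6 + sqrt(-6 + 1) = -6 + sqrt(-5) = -6 + I*sqrt(5))
(A(197) + 11900)/(-23048 - 43884) = ((-6 + I*sqrt(5)) + 11900)/(-23048 - 43884) = (11894 + I*sqrt(5))/(-66932) = (11894 + I*sqrt(5))*(-1/66932) = -5947/33466 - I*sqrt(5)/66932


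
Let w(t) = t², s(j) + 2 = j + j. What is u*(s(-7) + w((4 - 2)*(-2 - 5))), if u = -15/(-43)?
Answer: 2700/43 ≈ 62.791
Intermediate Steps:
s(j) = -2 + 2*j (s(j) = -2 + (j + j) = -2 + 2*j)
u = 15/43 (u = -15*(-1/43) = 15/43 ≈ 0.34884)
u*(s(-7) + w((4 - 2)*(-2 - 5))) = 15*((-2 + 2*(-7)) + ((4 - 2)*(-2 - 5))²)/43 = 15*((-2 - 14) + (2*(-7))²)/43 = 15*(-16 + (-14)²)/43 = 15*(-16 + 196)/43 = (15/43)*180 = 2700/43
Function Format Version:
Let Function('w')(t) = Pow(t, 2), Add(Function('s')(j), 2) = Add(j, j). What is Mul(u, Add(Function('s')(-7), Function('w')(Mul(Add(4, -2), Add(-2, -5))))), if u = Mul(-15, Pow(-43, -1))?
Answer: Rational(2700, 43) ≈ 62.791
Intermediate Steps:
Function('s')(j) = Add(-2, Mul(2, j)) (Function('s')(j) = Add(-2, Add(j, j)) = Add(-2, Mul(2, j)))
u = Rational(15, 43) (u = Mul(-15, Rational(-1, 43)) = Rational(15, 43) ≈ 0.34884)
Mul(u, Add(Function('s')(-7), Function('w')(Mul(Add(4, -2), Add(-2, -5))))) = Mul(Rational(15, 43), Add(Add(-2, Mul(2, -7)), Pow(Mul(Add(4, -2), Add(-2, -5)), 2))) = Mul(Rational(15, 43), Add(Add(-2, -14), Pow(Mul(2, -7), 2))) = Mul(Rational(15, 43), Add(-16, Pow(-14, 2))) = Mul(Rational(15, 43), Add(-16, 196)) = Mul(Rational(15, 43), 180) = Rational(2700, 43)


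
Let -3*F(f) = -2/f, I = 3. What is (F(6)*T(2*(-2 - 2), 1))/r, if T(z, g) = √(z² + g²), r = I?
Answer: √65/27 ≈ 0.29860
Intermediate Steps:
r = 3
F(f) = 2/(3*f) (F(f) = -(-2)/(3*f) = 2/(3*f))
T(z, g) = √(g² + z²)
(F(6)*T(2*(-2 - 2), 1))/r = (((⅔)/6)*√(1² + (2*(-2 - 2))²))/3 = (((⅔)*(⅙))*√(1 + (2*(-4))²))/3 = (√(1 + (-8)²)/9)/3 = (√(1 + 64)/9)/3 = (√65/9)/3 = √65/27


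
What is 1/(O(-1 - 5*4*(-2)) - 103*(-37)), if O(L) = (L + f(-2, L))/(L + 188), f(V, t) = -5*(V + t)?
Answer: 227/864951 ≈ 0.00026244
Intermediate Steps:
f(V, t) = -5*V - 5*t
O(L) = (10 - 4*L)/(188 + L) (O(L) = (L + (-5*(-2) - 5*L))/(L + 188) = (L + (10 - 5*L))/(188 + L) = (10 - 4*L)/(188 + L))
1/(O(-1 - 5*4*(-2)) - 103*(-37)) = 1/(2*(5 - 2*(-1 - 5*4*(-2)))/(188 + (-1 - 5*4*(-2))) - 103*(-37)) = 1/(2*(5 - 2*(-1 - 20*(-2)))/(188 + (-1 - 20*(-2))) + 3811) = 1/(2*(5 - 2*(-1 + 40))/(188 + (-1 + 40)) + 3811) = 1/(2*(5 - 2*39)/(188 + 39) + 3811) = 1/(2*(5 - 78)/227 + 3811) = 1/(2*(1/227)*(-73) + 3811) = 1/(-146/227 + 3811) = 1/(864951/227) = 227/864951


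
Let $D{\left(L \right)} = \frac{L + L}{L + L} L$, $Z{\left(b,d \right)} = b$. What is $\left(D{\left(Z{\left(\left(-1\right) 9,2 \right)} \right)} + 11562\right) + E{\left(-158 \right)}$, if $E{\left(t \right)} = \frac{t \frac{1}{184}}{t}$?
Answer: $\frac{2125753}{184} \approx 11553.0$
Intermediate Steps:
$D{\left(L \right)} = L$ ($D{\left(L \right)} = \frac{2 L}{2 L} L = 2 L \frac{1}{2 L} L = 1 L = L$)
$E{\left(t \right)} = \frac{1}{184}$ ($E{\left(t \right)} = \frac{t \frac{1}{184}}{t} = \frac{\frac{1}{184} t}{t} = \frac{1}{184}$)
$\left(D{\left(Z{\left(\left(-1\right) 9,2 \right)} \right)} + 11562\right) + E{\left(-158 \right)} = \left(\left(-1\right) 9 + 11562\right) + \frac{1}{184} = \left(-9 + 11562\right) + \frac{1}{184} = 11553 + \frac{1}{184} = \frac{2125753}{184}$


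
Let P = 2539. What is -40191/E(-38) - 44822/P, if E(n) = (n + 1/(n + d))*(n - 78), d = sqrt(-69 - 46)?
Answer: -888450296482/33194106527 + 40191*I*sqrt(115)/261473860 ≈ -26.765 + 0.0016483*I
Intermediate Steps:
d = I*sqrt(115) (d = sqrt(-115) = I*sqrt(115) ≈ 10.724*I)
E(n) = (-78 + n)*(n + 1/(n + I*sqrt(115))) (E(n) = (n + 1/(n + I*sqrt(115)))*(n - 78) = (n + 1/(n + I*sqrt(115)))*(-78 + n) = (-78 + n)*(n + 1/(n + I*sqrt(115))))
-40191/E(-38) - 44822/P = -40191*(-38 + I*sqrt(115))/(-78 - 38 + (-38)**3 - 78*(-38)**2 + I*sqrt(115)*(-38)**2 - 78*I*(-38)*sqrt(115)) - 44822/2539 = -40191*(-38 + I*sqrt(115))/(-78 - 38 - 54872 - 78*1444 + I*sqrt(115)*1444 + 2964*I*sqrt(115)) - 44822*1/2539 = -40191*(-38 + I*sqrt(115))/(-78 - 38 - 54872 - 112632 + 1444*I*sqrt(115) + 2964*I*sqrt(115)) - 44822/2539 = -40191*(-38 + I*sqrt(115))/(-167620 + 4408*I*sqrt(115)) - 44822/2539 = -44822/2539 - 40191*(-38 + I*sqrt(115))/(-167620 + 4408*I*sqrt(115))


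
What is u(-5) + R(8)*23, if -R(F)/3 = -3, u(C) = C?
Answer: 202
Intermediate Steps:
R(F) = 9 (R(F) = -3*(-3) = 9)
u(-5) + R(8)*23 = -5 + 9*23 = -5 + 207 = 202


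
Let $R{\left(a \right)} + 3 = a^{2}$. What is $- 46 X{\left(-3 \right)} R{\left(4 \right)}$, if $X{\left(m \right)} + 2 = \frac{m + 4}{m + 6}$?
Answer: $\frac{2990}{3} \approx 996.67$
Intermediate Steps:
$X{\left(m \right)} = -2 + \frac{4 + m}{6 + m}$ ($X{\left(m \right)} = -2 + \frac{m + 4}{m + 6} = -2 + \frac{4 + m}{6 + m}$)
$R{\left(a \right)} = -3 + a^{2}$
$- 46 X{\left(-3 \right)} R{\left(4 \right)} = - 46 \frac{-8 - -3}{6 - 3} \left(-3 + 4^{2}\right) = - 46 \frac{-8 + 3}{3} \left(-3 + 16\right) = - 46 \cdot \frac{1}{3} \left(-5\right) 13 = \left(-46\right) \left(- \frac{5}{3}\right) 13 = \frac{230}{3} \cdot 13 = \frac{2990}{3}$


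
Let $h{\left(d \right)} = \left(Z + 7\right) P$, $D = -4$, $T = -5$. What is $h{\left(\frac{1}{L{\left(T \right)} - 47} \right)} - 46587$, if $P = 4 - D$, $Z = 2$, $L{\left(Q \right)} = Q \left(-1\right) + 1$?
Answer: $-46515$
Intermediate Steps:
$L{\left(Q \right)} = 1 - Q$ ($L{\left(Q \right)} = - Q + 1 = 1 - Q$)
$P = 8$ ($P = 4 - -4 = 4 + 4 = 8$)
$h{\left(d \right)} = 72$ ($h{\left(d \right)} = \left(2 + 7\right) 8 = 9 \cdot 8 = 72$)
$h{\left(\frac{1}{L{\left(T \right)} - 47} \right)} - 46587 = 72 - 46587 = -46515$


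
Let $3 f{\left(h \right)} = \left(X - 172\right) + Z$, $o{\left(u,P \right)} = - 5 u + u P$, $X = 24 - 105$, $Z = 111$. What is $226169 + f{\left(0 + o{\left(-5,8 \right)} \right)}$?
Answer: $\frac{678365}{3} \approx 2.2612 \cdot 10^{5}$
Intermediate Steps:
$X = -81$ ($X = 24 - 105 = -81$)
$o{\left(u,P \right)} = - 5 u + P u$
$f{\left(h \right)} = - \frac{142}{3}$ ($f{\left(h \right)} = \frac{\left(-81 - 172\right) + 111}{3} = \frac{-253 + 111}{3} = \frac{1}{3} \left(-142\right) = - \frac{142}{3}$)
$226169 + f{\left(0 + o{\left(-5,8 \right)} \right)} = 226169 - \frac{142}{3} = \frac{678365}{3}$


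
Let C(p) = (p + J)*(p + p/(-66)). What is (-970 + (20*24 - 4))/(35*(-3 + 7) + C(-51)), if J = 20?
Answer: -572/1965 ≈ -0.29109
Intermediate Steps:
C(p) = 65*p*(20 + p)/66 (C(p) = (p + 20)*(p + p/(-66)) = (20 + p)*(p + p*(-1/66)) = (20 + p)*(p - p/66) = (20 + p)*(65*p/66) = 65*p*(20 + p)/66)
(-970 + (20*24 - 4))/(35*(-3 + 7) + C(-51)) = (-970 + (20*24 - 4))/(35*(-3 + 7) + (65/66)*(-51)*(20 - 51)) = (-970 + (480 - 4))/(35*4 + (65/66)*(-51)*(-31)) = (-970 + 476)/(140 + 34255/22) = -494/37335/22 = -494*22/37335 = -572/1965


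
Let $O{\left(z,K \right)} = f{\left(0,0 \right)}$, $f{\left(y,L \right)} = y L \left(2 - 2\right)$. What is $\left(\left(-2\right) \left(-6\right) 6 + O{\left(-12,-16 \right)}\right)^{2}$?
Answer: $5184$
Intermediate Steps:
$f{\left(y,L \right)} = 0$ ($f{\left(y,L \right)} = L y 0 = 0$)
$O{\left(z,K \right)} = 0$
$\left(\left(-2\right) \left(-6\right) 6 + O{\left(-12,-16 \right)}\right)^{2} = \left(\left(-2\right) \left(-6\right) 6 + 0\right)^{2} = \left(12 \cdot 6 + 0\right)^{2} = \left(72 + 0\right)^{2} = 72^{2} = 5184$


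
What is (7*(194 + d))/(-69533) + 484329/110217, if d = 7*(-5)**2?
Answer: 11130719282/2554572887 ≈ 4.3572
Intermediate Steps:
d = 175 (d = 7*25 = 175)
(7*(194 + d))/(-69533) + 484329/110217 = (7*(194 + 175))/(-69533) + 484329/110217 = (7*369)*(-1/69533) + 484329*(1/110217) = 2583*(-1/69533) + 161443/36739 = -2583/69533 + 161443/36739 = 11130719282/2554572887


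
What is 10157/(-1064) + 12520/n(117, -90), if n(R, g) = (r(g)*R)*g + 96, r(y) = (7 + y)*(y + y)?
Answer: -28533808993/2989043976 ≈ -9.5461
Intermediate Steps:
r(y) = 2*y*(7 + y) (r(y) = (7 + y)*(2*y) = 2*y*(7 + y))
n(R, g) = 96 + 2*R*g²*(7 + g) (n(R, g) = ((2*g*(7 + g))*R)*g + 96 = (2*R*g*(7 + g))*g + 96 = 2*R*g²*(7 + g) + 96 = 96 + 2*R*g²*(7 + g))
10157/(-1064) + 12520/n(117, -90) = 10157/(-1064) + 12520/(96 + 2*117*(-90)²*(7 - 90)) = 10157*(-1/1064) + 12520/(96 + 2*117*8100*(-83)) = -1451/152 + 12520/(96 - 157318200) = -1451/152 + 12520/(-157318104) = -1451/152 + 12520*(-1/157318104) = -1451/152 - 1565/19664763 = -28533808993/2989043976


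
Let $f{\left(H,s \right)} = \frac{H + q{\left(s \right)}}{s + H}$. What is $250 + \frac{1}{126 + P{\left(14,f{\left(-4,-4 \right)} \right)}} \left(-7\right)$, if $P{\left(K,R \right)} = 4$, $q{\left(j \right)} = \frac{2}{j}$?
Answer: $\frac{32493}{130} \approx 249.95$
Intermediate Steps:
$f{\left(H,s \right)} = \frac{H + \frac{2}{s}}{H + s}$ ($f{\left(H,s \right)} = \frac{H + \frac{2}{s}}{s + H} = \frac{H + \frac{2}{s}}{H + s}$)
$250 + \frac{1}{126 + P{\left(14,f{\left(-4,-4 \right)} \right)}} \left(-7\right) = 250 + \frac{1}{126 + 4} \left(-7\right) = 250 + \frac{1}{130} \left(-7\right) = 250 - \frac{7}{130} = \frac{32493}{130}$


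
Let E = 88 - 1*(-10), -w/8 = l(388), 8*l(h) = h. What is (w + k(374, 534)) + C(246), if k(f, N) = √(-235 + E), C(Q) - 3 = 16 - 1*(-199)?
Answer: -170 + I*√137 ≈ -170.0 + 11.705*I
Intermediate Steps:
l(h) = h/8
C(Q) = 218 (C(Q) = 3 + (16 - 1*(-199)) = 3 + (16 + 199) = 3 + 215 = 218)
w = -388 ≈ -388.00
E = 98 (E = 88 + 10 = 98)
k(f, N) = I*√137 (k(f, N) = √(-235 + 98) = √(-137) = I*√137)
(w + k(374, 534)) + C(246) = (-388 + I*√137) + 218 = -170 + I*√137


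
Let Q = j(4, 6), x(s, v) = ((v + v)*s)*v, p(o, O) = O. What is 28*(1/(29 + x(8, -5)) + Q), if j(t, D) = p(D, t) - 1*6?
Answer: -23996/429 ≈ -55.935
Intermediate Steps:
j(t, D) = -6 + t (j(t, D) = t - 1*6 = t - 6 = -6 + t)
x(s, v) = 2*s*v² (x(s, v) = ((2*v)*s)*v = (2*s*v)*v = 2*s*v²)
Q = -2 (Q = -6 + 4 = -2)
28*(1/(29 + x(8, -5)) + Q) = 28*(1/(29 + 2*8*(-5)²) - 2) = 28*(1/(29 + 2*8*25) - 2) = 28*(1/(29 + 400) - 2) = 28*(1/429 - 2) = 28*(-857/429) = -23996/429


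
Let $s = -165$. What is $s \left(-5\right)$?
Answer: $825$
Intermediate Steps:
$s \left(-5\right) = \left(-165\right) \left(-5\right) = 825$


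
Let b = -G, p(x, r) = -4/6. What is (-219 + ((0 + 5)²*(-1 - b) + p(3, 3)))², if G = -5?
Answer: 1229881/9 ≈ 1.3665e+5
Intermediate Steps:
p(x, r) = -⅔ (p(x, r) = -4*⅙ = -⅔)
b = 5 (b = -1*(-5) = 5)
(-219 + ((0 + 5)²*(-1 - b) + p(3, 3)))² = (-219 + ((0 + 5)²*(-1 - 1*5) - ⅔))² = (-219 + (5²*(-1 - 5) - ⅔))² = (-219 + (25*(-6) - ⅔))² = (-219 + (-150 - ⅔))² = (-219 - 452/3)² = (-1109/3)² = 1229881/9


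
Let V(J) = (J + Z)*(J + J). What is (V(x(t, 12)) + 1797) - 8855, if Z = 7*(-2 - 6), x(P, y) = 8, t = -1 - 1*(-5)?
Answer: -7826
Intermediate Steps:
t = 4 (t = -1 + 5 = 4)
Z = -56 (Z = 7*(-8) = -56)
V(J) = 2*J*(-56 + J) (V(J) = (J - 56)*(J + J) = (-56 + J)*(2*J) = 2*J*(-56 + J))
(V(x(t, 12)) + 1797) - 8855 = (2*8*(-56 + 8) + 1797) - 8855 = (2*8*(-48) + 1797) - 8855 = (-768 + 1797) - 8855 = 1029 - 8855 = -7826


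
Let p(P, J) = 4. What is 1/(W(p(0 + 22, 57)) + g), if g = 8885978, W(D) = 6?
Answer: 1/8885984 ≈ 1.1254e-7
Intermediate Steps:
1/(W(p(0 + 22, 57)) + g) = 1/(6 + 8885978) = 1/8885984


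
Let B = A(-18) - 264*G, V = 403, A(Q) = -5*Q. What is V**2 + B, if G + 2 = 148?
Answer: 123955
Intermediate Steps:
G = 146 (G = -2 + 148 = 146)
B = -38454 (B = -5*(-18) - 264*146 = 90 - 38544 = -38454)
V**2 + B = 403**2 - 38454 = 162409 - 38454 = 123955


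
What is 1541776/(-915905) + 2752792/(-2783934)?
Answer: -3406749291772/1274909535135 ≈ -2.6721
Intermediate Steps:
1541776/(-915905) + 2752792/(-2783934) = 1541776*(-1/915905) + 2752792*(-1/2783934) = -1541776/915905 - 1376396/1391967 = -3406749291772/1274909535135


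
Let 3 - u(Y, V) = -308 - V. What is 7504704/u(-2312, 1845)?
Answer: 1876176/539 ≈ 3480.8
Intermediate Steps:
u(Y, V) = 311 + V (u(Y, V) = 3 - (-308 - V) = 3 + (308 + V) = 311 + V)
7504704/u(-2312, 1845) = 7504704/(311 + 1845) = 7504704/2156 = 7504704*(1/2156) = 1876176/539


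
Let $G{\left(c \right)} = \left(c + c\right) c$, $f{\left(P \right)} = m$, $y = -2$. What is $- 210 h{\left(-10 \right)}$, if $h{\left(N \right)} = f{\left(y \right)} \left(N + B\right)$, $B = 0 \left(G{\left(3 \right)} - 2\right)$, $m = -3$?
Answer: $-6300$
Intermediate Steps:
$f{\left(P \right)} = -3$
$G{\left(c \right)} = 2 c^{2}$ ($G{\left(c \right)} = 2 c c = 2 c^{2}$)
$B = 0$ ($B = 0 \left(2 \cdot 3^{2} - 2\right) = 0 \left(2 \cdot 9 - 2\right) = 0 \left(18 - 2\right) = 0 \cdot 16 = 0$)
$h{\left(N \right)} = - 3 N$ ($h{\left(N \right)} = - 3 \left(N + 0\right) = - 3 N$)
$- 210 h{\left(-10 \right)} = - 210 \left(\left(-3\right) \left(-10\right)\right) = \left(-210\right) 30 = -6300$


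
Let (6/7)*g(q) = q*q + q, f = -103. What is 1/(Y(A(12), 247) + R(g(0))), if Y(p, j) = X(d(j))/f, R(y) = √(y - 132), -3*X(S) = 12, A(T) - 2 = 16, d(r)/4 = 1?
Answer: 103/350101 - 10609*I*√33/700202 ≈ 0.0002942 - 0.087038*I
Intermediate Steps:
d(r) = 4 (d(r) = 4*1 = 4)
A(T) = 18 (A(T) = 2 + 16 = 18)
X(S) = -4 (X(S) = -⅓*12 = -4)
g(q) = 7*q/6 + 7*q²/6 (g(q) = 7*(q*q + q)/6 = 7*(q² + q)/6 = 7*(q + q²)/6 = 7*q/6 + 7*q²/6)
R(y) = √(-132 + y)
Y(p, j) = 4/103 (Y(p, j) = -4/(-103) = -4*(-1/103) = 4/103)
1/(Y(A(12), 247) + R(g(0))) = 1/(4/103 + √(-132 + (7/6)*0*(1 + 0))) = 1/(4/103 + √(-132 + (7/6)*0*1)) = 1/(4/103 + √(-132 + 0)) = 1/(4/103 + √(-132)) = 1/(4/103 + 2*I*√33)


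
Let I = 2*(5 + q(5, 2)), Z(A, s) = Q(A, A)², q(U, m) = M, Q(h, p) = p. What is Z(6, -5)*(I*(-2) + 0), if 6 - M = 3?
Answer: -1152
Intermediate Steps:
M = 3 (M = 6 - 1*3 = 6 - 3 = 3)
q(U, m) = 3
Z(A, s) = A²
I = 16 (I = 2*(5 + 3) = 2*8 = 16)
Z(6, -5)*(I*(-2) + 0) = 6²*(16*(-2) + 0) = 36*(-32 + 0) = 36*(-32) = -1152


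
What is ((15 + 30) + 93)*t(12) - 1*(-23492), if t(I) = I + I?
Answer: 26804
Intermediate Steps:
t(I) = 2*I
((15 + 30) + 93)*t(12) - 1*(-23492) = ((15 + 30) + 93)*(2*12) - 1*(-23492) = (45 + 93)*24 + 23492 = 138*24 + 23492 = 3312 + 23492 = 26804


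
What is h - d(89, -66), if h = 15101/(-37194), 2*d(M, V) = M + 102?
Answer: -1783564/18597 ≈ -95.906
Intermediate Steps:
d(M, V) = 51 + M/2 (d(M, V) = (M + 102)/2 = (102 + M)/2 = 51 + M/2)
h = -15101/37194 (h = 15101*(-1/37194) = -15101/37194 ≈ -0.40601)
h - d(89, -66) = -15101/37194 - (51 + (1/2)*89) = -15101/37194 - (51 + 89/2) = -15101/37194 - 1*191/2 = -15101/37194 - 191/2 = -1783564/18597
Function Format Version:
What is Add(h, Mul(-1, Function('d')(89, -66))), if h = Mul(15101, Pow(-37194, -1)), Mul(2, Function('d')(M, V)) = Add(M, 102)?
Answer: Rational(-1783564, 18597) ≈ -95.906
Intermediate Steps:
Function('d')(M, V) = Add(51, Mul(Rational(1, 2), M)) (Function('d')(M, V) = Mul(Rational(1, 2), Add(M, 102)) = Mul(Rational(1, 2), Add(102, M)) = Add(51, Mul(Rational(1, 2), M)))
h = Rational(-15101, 37194) (h = Mul(15101, Rational(-1, 37194)) = Rational(-15101, 37194) ≈ -0.40601)
Add(h, Mul(-1, Function('d')(89, -66))) = Add(Rational(-15101, 37194), Mul(-1, Add(51, Mul(Rational(1, 2), 89)))) = Add(Rational(-15101, 37194), Mul(-1, Add(51, Rational(89, 2)))) = Add(Rational(-15101, 37194), Mul(-1, Rational(191, 2))) = Add(Rational(-15101, 37194), Rational(-191, 2)) = Rational(-1783564, 18597)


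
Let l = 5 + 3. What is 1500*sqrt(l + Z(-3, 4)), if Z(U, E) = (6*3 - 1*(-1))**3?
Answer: 4500*sqrt(763) ≈ 1.2430e+5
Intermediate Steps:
Z(U, E) = 6859 (Z(U, E) = (18 + 1)**3 = 19**3 = 6859)
l = 8
1500*sqrt(l + Z(-3, 4)) = 1500*sqrt(8 + 6859) = 1500*sqrt(6867) = 1500*(3*sqrt(763)) = 4500*sqrt(763)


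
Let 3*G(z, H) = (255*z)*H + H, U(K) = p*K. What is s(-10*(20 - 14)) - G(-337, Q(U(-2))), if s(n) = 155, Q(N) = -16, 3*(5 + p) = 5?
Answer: -1374479/3 ≈ -4.5816e+5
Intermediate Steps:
p = -10/3 (p = -5 + (⅓)*5 = -5 + 5/3 = -10/3 ≈ -3.3333)
U(K) = -10*K/3
G(z, H) = H/3 + 85*H*z (G(z, H) = ((255*z)*H + H)/3 = (255*H*z + H)/3 = (H + 255*H*z)/3 = H/3 + 85*H*z)
s(-10*(20 - 14)) - G(-337, Q(U(-2))) = 155 - (-16)*(1 + 255*(-337))/3 = 155 - (-16)*(1 - 85935)/3 = 155 - (-16)*(-85934)/3 = 155 - 1*1374944/3 = 155 - 1374944/3 = -1374479/3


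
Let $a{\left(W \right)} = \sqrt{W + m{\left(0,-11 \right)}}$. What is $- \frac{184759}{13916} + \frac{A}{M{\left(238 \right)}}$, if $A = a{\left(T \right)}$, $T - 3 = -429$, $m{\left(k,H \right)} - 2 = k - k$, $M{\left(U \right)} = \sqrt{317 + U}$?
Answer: $- \frac{184759}{13916} + \frac{2 i \sqrt{58830}}{555} \approx -13.277 + 0.87405 i$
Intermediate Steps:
$m{\left(k,H \right)} = 2$ ($m{\left(k,H \right)} = 2 + \left(k - k\right) = 2 + 0 = 2$)
$T = -426$ ($T = 3 - 429 = -426$)
$a{\left(W \right)} = \sqrt{2 + W}$ ($a{\left(W \right)} = \sqrt{W + 2} = \sqrt{2 + W}$)
$A = 2 i \sqrt{106}$ ($A = \sqrt{2 - 426} = \sqrt{-424} = 2 i \sqrt{106} \approx 20.591 i$)
$- \frac{184759}{13916} + \frac{A}{M{\left(238 \right)}} = - \frac{184759}{13916} + \frac{2 i \sqrt{106}}{\sqrt{317 + 238}} = \left(-184759\right) \frac{1}{13916} + \frac{2 i \sqrt{106}}{\sqrt{555}} = - \frac{184759}{13916} + 2 i \sqrt{106} \frac{\sqrt{555}}{555} = - \frac{184759}{13916} + \frac{2 i \sqrt{58830}}{555}$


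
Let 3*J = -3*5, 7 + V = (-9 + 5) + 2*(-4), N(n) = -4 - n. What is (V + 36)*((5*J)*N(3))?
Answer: 2975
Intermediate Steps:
V = -19 (V = -7 + ((-9 + 5) + 2*(-4)) = -7 + (-4 - 8) = -7 - 12 = -19)
J = -5 (J = (-3*5)/3 = (⅓)*(-15) = -5)
(V + 36)*((5*J)*N(3)) = (-19 + 36)*((5*(-5))*(-4 - 1*3)) = 17*(-25*(-4 - 3)) = 17*(-25*(-7)) = 17*175 = 2975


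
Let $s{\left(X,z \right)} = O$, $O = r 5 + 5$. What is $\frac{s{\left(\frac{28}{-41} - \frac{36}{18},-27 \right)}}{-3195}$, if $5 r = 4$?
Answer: $- \frac{1}{355} \approx -0.0028169$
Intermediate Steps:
$r = \frac{4}{5}$ ($r = \frac{1}{5} \cdot 4 = \frac{4}{5} \approx 0.8$)
$O = 9$ ($O = \frac{4}{5} \cdot 5 + 5 = 4 + 5 = 9$)
$s{\left(X,z \right)} = 9$
$\frac{s{\left(\frac{28}{-41} - \frac{36}{18},-27 \right)}}{-3195} = \frac{9}{-3195} = 9 \left(- \frac{1}{3195}\right) = - \frac{1}{355}$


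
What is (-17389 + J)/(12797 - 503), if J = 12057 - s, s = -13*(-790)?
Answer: -7801/6147 ≈ -1.2691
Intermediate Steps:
s = 10270
J = 1787 (J = 12057 - 1*10270 = 12057 - 10270 = 1787)
(-17389 + J)/(12797 - 503) = (-17389 + 1787)/(12797 - 503) = -15602/12294 = -15602*1/12294 = -7801/6147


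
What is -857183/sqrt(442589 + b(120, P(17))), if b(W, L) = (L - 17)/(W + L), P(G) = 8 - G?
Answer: -857183*sqrt(1566543)/832667 ≈ -1288.5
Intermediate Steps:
b(W, L) = (-17 + L)/(L + W)
-857183/sqrt(442589 + b(120, P(17))) = -857183/sqrt(442589 + (-17 + (8 - 1*17))/((8 - 1*17) + 120)) = -857183/sqrt(442589 + (-17 + (8 - 17))/((8 - 17) + 120)) = -857183/sqrt(442589 + (-17 - 9)/(-9 + 120)) = -857183/sqrt(442589 - 26/111) = -857183*sqrt(1566543)/832667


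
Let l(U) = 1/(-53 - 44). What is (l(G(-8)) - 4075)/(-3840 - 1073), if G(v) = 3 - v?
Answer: 395276/476561 ≈ 0.82943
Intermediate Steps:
l(U) = -1/97 (l(U) = 1/(-97) = -1/97)
(l(G(-8)) - 4075)/(-3840 - 1073) = (-1/97 - 4075)/(-3840 - 1073) = -395276/97/(-4913) = -395276/97*(-1/4913) = 395276/476561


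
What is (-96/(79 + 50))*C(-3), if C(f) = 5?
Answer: -160/43 ≈ -3.7209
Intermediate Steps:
(-96/(79 + 50))*C(-3) = -96/(79 + 50)*5 = -96/129*5 = -96*1/129*5 = -32/43*5 = -160/43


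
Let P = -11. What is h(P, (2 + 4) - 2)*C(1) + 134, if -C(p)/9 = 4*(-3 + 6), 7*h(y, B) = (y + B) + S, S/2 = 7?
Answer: 26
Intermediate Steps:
S = 14 (S = 2*7 = 14)
h(y, B) = 2 + B/7 + y/7 (h(y, B) = ((y + B) + 14)/7 = ((B + y) + 14)/7 = (14 + B + y)/7 = 2 + B/7 + y/7)
C(p) = -108 (C(p) = -36*(-3 + 6) = -36*3 = -9*12 = -108)
h(P, (2 + 4) - 2)*C(1) + 134 = (2 + ((2 + 4) - 2)/7 + (⅐)*(-11))*(-108) + 134 = (2 + (6 - 2)/7 - 11/7)*(-108) + 134 = (2 + (⅐)*4 - 11/7)*(-108) + 134 = (2 + 4/7 - 11/7)*(-108) + 134 = 1*(-108) + 134 = -108 + 134 = 26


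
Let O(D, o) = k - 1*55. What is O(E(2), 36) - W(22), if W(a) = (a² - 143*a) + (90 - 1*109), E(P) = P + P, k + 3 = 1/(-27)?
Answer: 70820/27 ≈ 2623.0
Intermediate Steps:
k = -82/27 (k = -3 + 1/(-27) = -3 - 1/27 = -82/27 ≈ -3.0370)
E(P) = 2*P
W(a) = -19 + a² - 143*a (W(a) = (a² - 143*a) + (90 - 109) = (a² - 143*a) - 19 = -19 + a² - 143*a)
O(D, o) = -1567/27 (O(D, o) = -82/27 - 1*55 = -82/27 - 55 = -1567/27)
O(E(2), 36) - W(22) = -1567/27 - (-19 + 22² - 143*22) = -1567/27 - (-19 + 484 - 3146) = -1567/27 - 1*(-2681) = -1567/27 + 2681 = 70820/27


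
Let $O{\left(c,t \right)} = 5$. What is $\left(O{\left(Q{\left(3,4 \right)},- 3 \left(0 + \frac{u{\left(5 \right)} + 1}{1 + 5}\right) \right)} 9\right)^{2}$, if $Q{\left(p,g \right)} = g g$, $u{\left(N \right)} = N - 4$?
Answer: $2025$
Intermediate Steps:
$u{\left(N \right)} = -4 + N$
$Q{\left(p,g \right)} = g^{2}$
$\left(O{\left(Q{\left(3,4 \right)},- 3 \left(0 + \frac{u{\left(5 \right)} + 1}{1 + 5}\right) \right)} 9\right)^{2} = \left(5 \cdot 9\right)^{2} = 45^{2} = 2025$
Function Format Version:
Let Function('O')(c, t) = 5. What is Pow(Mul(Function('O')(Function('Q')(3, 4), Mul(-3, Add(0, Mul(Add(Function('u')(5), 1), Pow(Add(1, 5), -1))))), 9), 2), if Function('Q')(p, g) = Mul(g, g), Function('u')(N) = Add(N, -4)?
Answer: 2025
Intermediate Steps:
Function('u')(N) = Add(-4, N)
Function('Q')(p, g) = Pow(g, 2)
Pow(Mul(Function('O')(Function('Q')(3, 4), Mul(-3, Add(0, Mul(Add(Function('u')(5), 1), Pow(Add(1, 5), -1))))), 9), 2) = Pow(Mul(5, 9), 2) = Pow(45, 2) = 2025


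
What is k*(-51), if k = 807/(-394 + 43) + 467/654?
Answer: 687293/8502 ≈ 80.839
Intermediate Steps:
k = -40429/25506 (k = 807/(-351) + 467*(1/654) = 807*(-1/351) + 467/654 = -269/117 + 467/654 = -40429/25506 ≈ -1.5851)
k*(-51) = -40429/25506*(-51) = 687293/8502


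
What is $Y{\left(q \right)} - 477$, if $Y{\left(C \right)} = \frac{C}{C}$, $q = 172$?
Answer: $-476$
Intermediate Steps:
$Y{\left(C \right)} = 1$
$Y{\left(q \right)} - 477 = 1 - 477 = -476$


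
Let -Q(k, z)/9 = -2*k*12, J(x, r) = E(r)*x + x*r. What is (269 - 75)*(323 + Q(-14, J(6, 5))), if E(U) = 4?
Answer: -523994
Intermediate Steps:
J(x, r) = 4*x + r*x (J(x, r) = 4*x + x*r = 4*x + r*x)
Q(k, z) = 216*k (Q(k, z) = -9*(-2*k)*12 = -(-216)*k = 216*k)
(269 - 75)*(323 + Q(-14, J(6, 5))) = (269 - 75)*(323 + 216*(-14)) = 194*(323 - 3024) = 194*(-2701) = -523994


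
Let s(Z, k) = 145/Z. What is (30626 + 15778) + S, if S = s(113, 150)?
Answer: 5243797/113 ≈ 46405.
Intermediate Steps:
S = 145/113 ≈ 1.2832
(30626 + 15778) + S = (30626 + 15778) + 145/113 = 46404 + 145/113 = 5243797/113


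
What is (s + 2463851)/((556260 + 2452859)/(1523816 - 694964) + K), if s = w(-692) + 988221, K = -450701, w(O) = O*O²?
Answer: 15988156060896/21974200949 ≈ 727.59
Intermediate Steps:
w(O) = O³
s = -330385667 (s = (-692)³ + 988221 = -331373888 + 988221 = -330385667)
(s + 2463851)/((556260 + 2452859)/(1523816 - 694964) + K) = (-330385667 + 2463851)/((556260 + 2452859)/(1523816 - 694964) - 450701) = -327921816/(3009119/828852 - 450701) = -327921816/(3009119*(1/828852) - 450701) = -327921816/(177007/48756 - 450701) = -327921816/(-21974200949/48756) = -327921816*(-48756/21974200949) = 15988156060896/21974200949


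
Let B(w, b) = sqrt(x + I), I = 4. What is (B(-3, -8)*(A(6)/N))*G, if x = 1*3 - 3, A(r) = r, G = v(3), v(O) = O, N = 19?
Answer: 36/19 ≈ 1.8947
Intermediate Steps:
G = 3
x = 0 (x = 3 - 3 = 0)
B(w, b) = 2 (B(w, b) = sqrt(0 + 4) = sqrt(4) = 2)
(B(-3, -8)*(A(6)/N))*G = (2*(6/19))*3 = (12/19)*3 = 36/19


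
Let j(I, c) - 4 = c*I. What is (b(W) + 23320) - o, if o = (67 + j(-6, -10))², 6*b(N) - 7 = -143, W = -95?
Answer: 18409/3 ≈ 6136.3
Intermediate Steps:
b(N) = -68/3 (b(N) = 7/6 + (⅙)*(-143) = 7/6 - 143/6 = -68/3)
j(I, c) = 4 + I*c (j(I, c) = 4 + c*I = 4 + I*c)
o = 17161 (o = (67 + (4 - 6*(-10)))² = (67 + (4 + 60))² = (67 + 64)² = 131² = 17161)
(b(W) + 23320) - o = (-68/3 + 23320) - 1*17161 = 69892/3 - 17161 = 18409/3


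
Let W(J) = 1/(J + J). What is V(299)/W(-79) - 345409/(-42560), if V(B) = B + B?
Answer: -4020893631/42560 ≈ -94476.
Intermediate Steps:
V(B) = 2*B
W(J) = 1/(2*J)
V(299)/W(-79) - 345409/(-42560) = (2*299)/(((1/2)/(-79))) - 345409/(-42560) = 598/(((1/2)*(-1/79))) - 345409*(-1/42560) = 598/(-1/158) + 345409/42560 = 598*(-158) + 345409/42560 = -94484 + 345409/42560 = -4020893631/42560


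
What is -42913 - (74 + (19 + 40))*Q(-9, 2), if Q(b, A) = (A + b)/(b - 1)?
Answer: -430061/10 ≈ -43006.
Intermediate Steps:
Q(b, A) = (A + b)/(-1 + b)
-42913 - (74 + (19 + 40))*Q(-9, 2) = -42913 - (74 + (19 + 40))*(2 - 9)/(-1 - 9) = -42913 - (74 + 59)*-7/(-10) = -42913 - 133*(-1/10*(-7)) = -42913 - 133*7/10 = -42913 - 1*931/10 = -42913 - 931/10 = -430061/10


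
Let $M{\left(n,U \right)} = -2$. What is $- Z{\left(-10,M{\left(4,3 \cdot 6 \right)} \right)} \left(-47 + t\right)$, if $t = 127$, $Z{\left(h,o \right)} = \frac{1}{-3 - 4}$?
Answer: $\frac{80}{7} \approx 11.429$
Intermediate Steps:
$Z{\left(h,o \right)} = - \frac{1}{7}$ ($Z{\left(h,o \right)} = \frac{1}{-7} = - \frac{1}{7}$)
$- Z{\left(-10,M{\left(4,3 \cdot 6 \right)} \right)} \left(-47 + t\right) = - \frac{\left(-1\right) \left(-47 + 127\right)}{7} = - \frac{\left(-1\right) 80}{7} = \left(-1\right) \left(- \frac{80}{7}\right) = \frac{80}{7}$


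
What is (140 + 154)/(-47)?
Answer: -294/47 ≈ -6.2553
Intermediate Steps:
(140 + 154)/(-47) = 294*(-1/47) = -294/47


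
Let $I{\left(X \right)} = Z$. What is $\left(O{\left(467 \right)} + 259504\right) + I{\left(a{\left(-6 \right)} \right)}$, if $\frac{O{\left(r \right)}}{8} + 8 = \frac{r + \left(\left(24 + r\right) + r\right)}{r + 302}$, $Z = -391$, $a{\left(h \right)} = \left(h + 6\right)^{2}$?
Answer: $\frac{199220081}{769} \approx 2.5906 \cdot 10^{5}$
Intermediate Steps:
$a{\left(h \right)} = \left(6 + h\right)^{2}$
$I{\left(X \right)} = -391$
$O{\left(r \right)} = -64 + \frac{8 \left(24 + 3 r\right)}{302 + r}$ ($O{\left(r \right)} = -64 + 8 \frac{r + \left(\left(24 + r\right) + r\right)}{r + 302} = -64 + 8 \frac{r + \left(24 + 2 r\right)}{302 + r} = -64 + 8 \frac{24 + 3 r}{302 + r} = -64 + \frac{8 \left(24 + 3 r\right)}{302 + r}$)
$\left(O{\left(467 \right)} + 259504\right) + I{\left(a{\left(-6 \right)} \right)} = \left(\frac{8 \left(-2392 - 2335\right)}{302 + 467} + 259504\right) - 391 = \left(\frac{8 \left(-2392 - 2335\right)}{769} + 259504\right) - 391 = \left(8 \cdot \frac{1}{769} \left(-4727\right) + 259504\right) - 391 = \left(- \frac{37816}{769} + 259504\right) - 391 = \frac{199520760}{769} - 391 = \frac{199220081}{769}$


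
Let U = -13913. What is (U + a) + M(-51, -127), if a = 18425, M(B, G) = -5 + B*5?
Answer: 4252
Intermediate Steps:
M(B, G) = -5 + 5*B
(U + a) + M(-51, -127) = (-13913 + 18425) + (-5 + 5*(-51)) = 4512 + (-5 - 255) = 4512 - 260 = 4252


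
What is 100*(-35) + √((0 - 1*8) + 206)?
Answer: -3500 + 3*√22 ≈ -3485.9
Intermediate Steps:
100*(-35) + √((0 - 1*8) + 206) = -3500 + √((0 - 8) + 206) = -3500 + √(-8 + 206) = -3500 + √198 = -3500 + 3*√22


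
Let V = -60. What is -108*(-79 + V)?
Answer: 15012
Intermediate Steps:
-108*(-79 + V) = -108*(-79 - 60) = -108*(-139) = 15012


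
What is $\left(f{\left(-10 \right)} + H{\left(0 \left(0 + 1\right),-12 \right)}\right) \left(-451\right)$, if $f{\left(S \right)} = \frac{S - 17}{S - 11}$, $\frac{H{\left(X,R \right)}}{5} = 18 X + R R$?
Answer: $- \frac{2277099}{7} \approx -3.253 \cdot 10^{5}$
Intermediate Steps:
$H{\left(X,R \right)} = 5 R^{2} + 90 X$ ($H{\left(X,R \right)} = 5 \left(18 X + R R\right) = 5 \left(18 X + R^{2}\right) = 5 \left(R^{2} + 18 X\right) = 5 R^{2} + 90 X$)
$f{\left(S \right)} = \frac{-17 + S}{-11 + S}$
$\left(f{\left(-10 \right)} + H{\left(0 \left(0 + 1\right),-12 \right)}\right) \left(-451\right) = \left(\frac{-17 - 10}{-11 - 10} + \left(5 \left(-12\right)^{2} + 90 \cdot 0 \left(0 + 1\right)\right)\right) \left(-451\right) = \left(\frac{1}{-21} \left(-27\right) + \left(5 \cdot 144 + 90 \cdot 0 \cdot 1\right)\right) \left(-451\right) = \left(\left(- \frac{1}{21}\right) \left(-27\right) + \left(720 + 90 \cdot 0\right)\right) \left(-451\right) = \left(\frac{9}{7} + \left(720 + 0\right)\right) \left(-451\right) = \left(\frac{9}{7} + 720\right) \left(-451\right) = \frac{5049}{7} \left(-451\right) = - \frac{2277099}{7}$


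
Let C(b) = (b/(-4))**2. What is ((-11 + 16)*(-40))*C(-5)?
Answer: -625/2 ≈ -312.50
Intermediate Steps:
C(b) = b**2/16 (C(b) = (b*(-1/4))**2 = (-b/4)**2 = b**2/16)
((-11 + 16)*(-40))*C(-5) = ((-11 + 16)*(-40))*((1/16)*(-5)**2) = (5*(-40))*((1/16)*25) = -200*25/16 = -625/2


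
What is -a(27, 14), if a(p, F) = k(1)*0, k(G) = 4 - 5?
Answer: 0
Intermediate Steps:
k(G) = -1
a(p, F) = 0 (a(p, F) = -1*0 = 0)
-a(27, 14) = -1*0 = 0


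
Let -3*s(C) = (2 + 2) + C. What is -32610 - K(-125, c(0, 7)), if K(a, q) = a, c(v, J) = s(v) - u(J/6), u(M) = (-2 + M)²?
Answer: -32485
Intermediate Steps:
s(C) = -4/3 - C/3 (s(C) = -((2 + 2) + C)/3 = -(4 + C)/3 = -4/3 - C/3)
c(v, J) = -4/3 - (-2 + J/6)² - v/3 (c(v, J) = (-4/3 - v/3) - (-2 + J/6)² = -4/3 - (-2 + J/6)² - v/3)
-32610 - K(-125, c(0, 7)) = -32610 - 1*(-125) = -32610 + 125 = -32485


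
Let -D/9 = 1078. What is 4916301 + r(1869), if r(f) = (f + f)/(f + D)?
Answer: 1833780095/373 ≈ 4.9163e+6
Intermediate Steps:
D = -9702 (D = -9*1078 = -9702)
r(f) = 2*f/(-9702 + f) (r(f) = (f + f)/(f - 9702) = (2*f)/(-9702 + f) = 2*f/(-9702 + f))
4916301 + r(1869) = 4916301 + 2*1869/(-9702 + 1869) = 4916301 + 2*1869/(-7833) = 4916301 + 2*1869*(-1/7833) = 4916301 - 178/373 = 1833780095/373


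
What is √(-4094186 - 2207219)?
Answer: I*√6301405 ≈ 2510.3*I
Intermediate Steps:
√(-4094186 - 2207219) = √(-6301405) = I*√6301405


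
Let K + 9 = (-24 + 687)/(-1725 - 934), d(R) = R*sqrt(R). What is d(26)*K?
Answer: -639444*sqrt(26)/2659 ≈ -1226.2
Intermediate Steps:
d(R) = R**(3/2)
K = -24594/2659 (K = -9 + (-24 + 687)/(-1725 - 934) = -9 + 663/(-2659) = -9 + 663*(-1/2659) = -9 - 663/2659 = -24594/2659 ≈ -9.2493)
d(26)*K = 26**(3/2)*(-24594/2659) = (26*sqrt(26))*(-24594/2659) = -639444*sqrt(26)/2659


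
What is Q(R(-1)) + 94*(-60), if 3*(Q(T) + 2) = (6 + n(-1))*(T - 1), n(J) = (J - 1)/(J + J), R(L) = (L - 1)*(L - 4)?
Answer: -5621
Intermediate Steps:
R(L) = (-1 + L)*(-4 + L)
n(J) = (-1 + J)/(2*J) (n(J) = (-1 + J)/((2*J)) = (-1 + J)*(1/(2*J)) = (-1 + J)/(2*J))
Q(T) = -13/3 + 7*T/3 (Q(T) = -2 + ((6 + (½)*(-1 - 1)/(-1))*(T - 1))/3 = -2 + ((6 + (½)*(-1)*(-2))*(-1 + T))/3 = -2 + ((6 + 1)*(-1 + T))/3 = -2 + (7*(-1 + T))/3 = -2 + (-7 + 7*T)/3 = -2 + (-7/3 + 7*T/3) = -13/3 + 7*T/3)
Q(R(-1)) + 94*(-60) = (-13/3 + 7*(4 + (-1)² - 5*(-1))/3) + 94*(-60) = (-13/3 + 7*(4 + 1 + 5)/3) - 5640 = (-13/3 + (7/3)*10) - 5640 = (-13/3 + 70/3) - 5640 = 19 - 5640 = -5621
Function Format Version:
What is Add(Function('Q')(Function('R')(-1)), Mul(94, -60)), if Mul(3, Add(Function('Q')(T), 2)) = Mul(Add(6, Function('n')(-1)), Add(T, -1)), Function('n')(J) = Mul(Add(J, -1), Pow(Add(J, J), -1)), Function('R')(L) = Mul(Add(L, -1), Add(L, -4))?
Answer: -5621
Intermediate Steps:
Function('R')(L) = Mul(Add(-1, L), Add(-4, L))
Function('n')(J) = Mul(Rational(1, 2), Pow(J, -1), Add(-1, J)) (Function('n')(J) = Mul(Add(-1, J), Pow(Mul(2, J), -1)) = Mul(Add(-1, J), Mul(Rational(1, 2), Pow(J, -1))) = Mul(Rational(1, 2), Pow(J, -1), Add(-1, J)))
Function('Q')(T) = Add(Rational(-13, 3), Mul(Rational(7, 3), T)) (Function('Q')(T) = Add(-2, Mul(Rational(1, 3), Mul(Add(6, Mul(Rational(1, 2), Pow(-1, -1), Add(-1, -1))), Add(T, -1)))) = Add(-2, Mul(Rational(1, 3), Mul(Add(6, Mul(Rational(1, 2), -1, -2)), Add(-1, T)))) = Add(-2, Mul(Rational(1, 3), Mul(Add(6, 1), Add(-1, T)))) = Add(-2, Mul(Rational(1, 3), Mul(7, Add(-1, T)))) = Add(-2, Mul(Rational(1, 3), Add(-7, Mul(7, T)))) = Add(-2, Add(Rational(-7, 3), Mul(Rational(7, 3), T))) = Add(Rational(-13, 3), Mul(Rational(7, 3), T)))
Add(Function('Q')(Function('R')(-1)), Mul(94, -60)) = Add(Add(Rational(-13, 3), Mul(Rational(7, 3), Add(4, Pow(-1, 2), Mul(-5, -1)))), Mul(94, -60)) = Add(Add(Rational(-13, 3), Mul(Rational(7, 3), Add(4, 1, 5))), -5640) = Add(Add(Rational(-13, 3), Mul(Rational(7, 3), 10)), -5640) = Add(Add(Rational(-13, 3), Rational(70, 3)), -5640) = Add(19, -5640) = -5621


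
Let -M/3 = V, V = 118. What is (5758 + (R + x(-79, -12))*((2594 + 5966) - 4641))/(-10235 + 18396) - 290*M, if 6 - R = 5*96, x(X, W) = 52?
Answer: 836160200/8161 ≈ 1.0246e+5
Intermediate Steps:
R = -474 (R = 6 - 5*96 = 6 - 1*480 = 6 - 480 = -474)
M = -354 (M = -3*118 = -354)
(5758 + (R + x(-79, -12))*((2594 + 5966) - 4641))/(-10235 + 18396) - 290*M = (5758 + (-474 + 52)*((2594 + 5966) - 4641))/(-10235 + 18396) - 290*(-354) = (5758 - 422*(8560 - 4641))/8161 + 102660 = (5758 - 422*3919)*(1/8161) + 102660 = (5758 - 1653818)*(1/8161) + 102660 = -1648060*1/8161 + 102660 = -1648060/8161 + 102660 = 836160200/8161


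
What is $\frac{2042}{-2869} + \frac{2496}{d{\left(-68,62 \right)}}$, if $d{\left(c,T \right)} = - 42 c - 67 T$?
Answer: $- \frac{4905770}{1861981} \approx -2.6347$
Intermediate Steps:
$d{\left(c,T \right)} = - 67 T - 42 c$
$\frac{2042}{-2869} + \frac{2496}{d{\left(-68,62 \right)}} = \frac{2042}{-2869} + \frac{2496}{\left(-67\right) 62 - -2856} = 2042 \left(- \frac{1}{2869}\right) + \frac{2496}{-4154 + 2856} = - \frac{2042}{2869} + \frac{2496}{-1298} = - \frac{2042}{2869} + 2496 \left(- \frac{1}{1298}\right) = - \frac{2042}{2869} - \frac{1248}{649} = - \frac{4905770}{1861981}$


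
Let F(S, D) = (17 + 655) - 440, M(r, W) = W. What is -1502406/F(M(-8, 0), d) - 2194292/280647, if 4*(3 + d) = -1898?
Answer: -211077406213/32555052 ≈ -6483.7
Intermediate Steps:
d = -955/2 (d = -3 + (¼)*(-1898) = -3 - 949/2 = -955/2 ≈ -477.50)
F(S, D) = 232 (F(S, D) = 672 - 440 = 232)
-1502406/F(M(-8, 0), d) - 2194292/280647 = -1502406/232 - 2194292/280647 = -1502406*1/232 - 2194292*1/280647 = -751203/116 - 2194292/280647 = -211077406213/32555052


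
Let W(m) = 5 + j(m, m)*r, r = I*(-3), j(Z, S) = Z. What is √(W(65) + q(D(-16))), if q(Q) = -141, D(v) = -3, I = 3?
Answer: I*√721 ≈ 26.851*I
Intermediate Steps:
r = -9 (r = 3*(-3) = -9)
W(m) = 5 - 9*m (W(m) = 5 + m*(-9) = 5 - 9*m)
√(W(65) + q(D(-16))) = √((5 - 9*65) - 141) = √((5 - 585) - 141) = √(-580 - 141) = √(-721) = I*√721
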